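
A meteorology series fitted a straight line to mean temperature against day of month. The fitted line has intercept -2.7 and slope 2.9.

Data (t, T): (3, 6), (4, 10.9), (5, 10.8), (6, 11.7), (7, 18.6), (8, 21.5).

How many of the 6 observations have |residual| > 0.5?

t=3: T̂ = -2.7 + 2.9·3 = 6; r = 6 − 6 = 0
t=4: T̂ = -2.7 + 2.9·4 = 8.9; r = 10.9 − 8.9 = 2
t=5: T̂ = -2.7 + 2.9·5 = 11.8; r = 10.8 − 11.8 = -1
t=6: T̂ = -2.7 + 2.9·6 = 14.7; r = 11.7 − 14.7 = -3
t=7: T̂ = -2.7 + 2.9·7 = 17.6; r = 18.6 − 17.6 = 1
t=8: T̂ = -2.7 + 2.9·8 = 20.5; r = 21.5 − 20.5 = 1
|r| > 0.5: t=4 (|r|=2), t=5 (|r|=1), t=6 (|r|=3), t=7 (|r|=1), t=8 (|r|=1) → 5

5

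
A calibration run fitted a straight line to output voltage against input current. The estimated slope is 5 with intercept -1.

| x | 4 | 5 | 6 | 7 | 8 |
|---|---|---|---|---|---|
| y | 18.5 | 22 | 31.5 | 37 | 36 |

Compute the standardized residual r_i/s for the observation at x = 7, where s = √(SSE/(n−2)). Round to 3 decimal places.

x=4: ŷ = -1 + 5·4 = 19; r = 18.5 − 19 = -0.5
x=5: ŷ = -1 + 5·5 = 24; r = 22 − 24 = -2
x=6: ŷ = -1 + 5·6 = 29; r = 31.5 − 29 = 2.5
x=7: ŷ = -1 + 5·7 = 34; r = 37 − 34 = 3
x=8: ŷ = -1 + 5·8 = 39; r = 36 − 39 = -3
SSE = 0.25 + 4 + 6.25 + 9 + 9 = 28.5
s = √(28.5/3) = 3.08221
r/s = 3 / 3.08221 = 0.973

0.973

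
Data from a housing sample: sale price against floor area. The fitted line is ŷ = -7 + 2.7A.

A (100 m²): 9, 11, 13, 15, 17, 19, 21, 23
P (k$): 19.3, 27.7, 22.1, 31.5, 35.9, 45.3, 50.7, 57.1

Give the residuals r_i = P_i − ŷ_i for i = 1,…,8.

2, 5, -6, -2, -3, 1, 1, 2

A=9: ŷ = -7 + 2.7·9 = 17.3; r = 19.3 − 17.3 = 2
A=11: ŷ = -7 + 2.7·11 = 22.7; r = 27.7 − 22.7 = 5
A=13: ŷ = -7 + 2.7·13 = 28.1; r = 22.1 − 28.1 = -6
A=15: ŷ = -7 + 2.7·15 = 33.5; r = 31.5 − 33.5 = -2
A=17: ŷ = -7 + 2.7·17 = 38.9; r = 35.9 − 38.9 = -3
A=19: ŷ = -7 + 2.7·19 = 44.3; r = 45.3 − 44.3 = 1
A=21: ŷ = -7 + 2.7·21 = 49.7; r = 50.7 − 49.7 = 1
A=23: ŷ = -7 + 2.7·23 = 55.1; r = 57.1 − 55.1 = 2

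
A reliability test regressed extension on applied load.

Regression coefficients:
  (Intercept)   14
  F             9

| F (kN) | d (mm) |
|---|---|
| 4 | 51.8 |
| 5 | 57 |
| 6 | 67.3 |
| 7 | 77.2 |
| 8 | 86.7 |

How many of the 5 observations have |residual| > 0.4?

F=4: ŷ = 14 + 9·4 = 50; e = 51.8 − 50 = 1.8
F=5: ŷ = 14 + 9·5 = 59; e = 57 − 59 = -2
F=6: ŷ = 14 + 9·6 = 68; e = 67.3 − 68 = -0.7
F=7: ŷ = 14 + 9·7 = 77; e = 77.2 − 77 = 0.2
F=8: ŷ = 14 + 9·8 = 86; e = 86.7 − 86 = 0.7
|e| > 0.4: F=4 (|e|=1.8), F=5 (|e|=2), F=6 (|e|=0.7), F=8 (|e|=0.7) → 4

4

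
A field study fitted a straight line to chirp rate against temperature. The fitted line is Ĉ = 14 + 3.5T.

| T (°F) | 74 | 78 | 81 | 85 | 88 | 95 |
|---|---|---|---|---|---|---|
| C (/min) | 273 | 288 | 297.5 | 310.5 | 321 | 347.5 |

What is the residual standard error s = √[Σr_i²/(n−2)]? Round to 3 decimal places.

T=74: Ĉ = 14 + 3.5·74 = 273; r = 273 − 273 = 0
T=78: Ĉ = 14 + 3.5·78 = 287; r = 288 − 287 = 1
T=81: Ĉ = 14 + 3.5·81 = 297.5; r = 297.5 − 297.5 = 0
T=85: Ĉ = 14 + 3.5·85 = 311.5; r = 310.5 − 311.5 = -1
T=88: Ĉ = 14 + 3.5·88 = 322; r = 321 − 322 = -1
T=95: Ĉ = 14 + 3.5·95 = 346.5; r = 347.5 − 346.5 = 1
SSE = 0 + 1 + 0 + 1 + 1 + 1 = 4
s = √(4/4) = √1 ≈ 1.000

s = 1.000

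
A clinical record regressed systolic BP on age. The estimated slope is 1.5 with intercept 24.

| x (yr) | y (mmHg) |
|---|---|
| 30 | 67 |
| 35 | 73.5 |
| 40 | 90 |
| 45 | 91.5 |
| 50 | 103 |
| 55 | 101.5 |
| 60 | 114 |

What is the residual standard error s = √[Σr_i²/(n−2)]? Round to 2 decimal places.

s = 4.24

x=30: ŷ = 24 + 1.5·30 = 69; r = 67 − 69 = -2
x=35: ŷ = 24 + 1.5·35 = 76.5; r = 73.5 − 76.5 = -3
x=40: ŷ = 24 + 1.5·40 = 84; r = 90 − 84 = 6
x=45: ŷ = 24 + 1.5·45 = 91.5; r = 91.5 − 91.5 = 0
x=50: ŷ = 24 + 1.5·50 = 99; r = 103 − 99 = 4
x=55: ŷ = 24 + 1.5·55 = 106.5; r = 101.5 − 106.5 = -5
x=60: ŷ = 24 + 1.5·60 = 114; r = 114 − 114 = 0
SSE = 4 + 9 + 36 + 0 + 16 + 25 + 0 = 90
s = √(90/5) = √18 ≈ 4.24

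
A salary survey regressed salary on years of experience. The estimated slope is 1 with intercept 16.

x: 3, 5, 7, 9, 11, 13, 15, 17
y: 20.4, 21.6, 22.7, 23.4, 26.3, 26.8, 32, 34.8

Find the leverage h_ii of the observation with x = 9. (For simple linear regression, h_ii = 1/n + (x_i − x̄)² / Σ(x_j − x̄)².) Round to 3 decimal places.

h = 0.131

x̄ = (3 + 5 + 7 + 9 + 11 + 13 + 15 + 17)/8 = 10
Σ(x − x̄)² = 49 + 25 + 9 + 1 + 1 + 9 + 25 + 49 = 168
h = 1/8 + (-1)²/168 = 0.125 + 0.00595238 = 0.131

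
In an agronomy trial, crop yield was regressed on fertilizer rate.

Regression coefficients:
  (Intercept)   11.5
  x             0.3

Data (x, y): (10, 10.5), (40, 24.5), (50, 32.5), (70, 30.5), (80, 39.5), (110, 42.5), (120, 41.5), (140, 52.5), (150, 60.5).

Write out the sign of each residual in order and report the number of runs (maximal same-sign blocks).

6 runs

x=10: ŷ = 11.5 + 0.3·10 = 14.5; e = 10.5 − 14.5 = -4
x=40: ŷ = 11.5 + 0.3·40 = 23.5; e = 24.5 − 23.5 = 1
x=50: ŷ = 11.5 + 0.3·50 = 26.5; e = 32.5 − 26.5 = 6
x=70: ŷ = 11.5 + 0.3·70 = 32.5; e = 30.5 − 32.5 = -2
x=80: ŷ = 11.5 + 0.3·80 = 35.5; e = 39.5 − 35.5 = 4
x=110: ŷ = 11.5 + 0.3·110 = 44.5; e = 42.5 − 44.5 = -2
x=120: ŷ = 11.5 + 0.3·120 = 47.5; e = 41.5 − 47.5 = -6
x=140: ŷ = 11.5 + 0.3·140 = 53.5; e = 52.5 − 53.5 = -1
x=150: ŷ = 11.5 + 0.3·150 = 56.5; e = 60.5 − 56.5 = 4
Signs: − + + − + − − − +
Runs: −×1, +×2, −×1, +×1, −×3, +×1 → 6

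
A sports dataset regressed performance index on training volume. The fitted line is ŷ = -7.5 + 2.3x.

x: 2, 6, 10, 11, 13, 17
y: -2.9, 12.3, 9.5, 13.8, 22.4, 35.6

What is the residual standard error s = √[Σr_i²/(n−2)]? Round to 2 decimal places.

s = 5.10

x=2: ŷ = -7.5 + 2.3·2 = -2.9; r = -2.9 − (-2.9) = 0
x=6: ŷ = -7.5 + 2.3·6 = 6.3; r = 12.3 − 6.3 = 6
x=10: ŷ = -7.5 + 2.3·10 = 15.5; r = 9.5 − 15.5 = -6
x=11: ŷ = -7.5 + 2.3·11 = 17.8; r = 13.8 − 17.8 = -4
x=13: ŷ = -7.5 + 2.3·13 = 22.4; r = 22.4 − 22.4 = 0
x=17: ŷ = -7.5 + 2.3·17 = 31.6; r = 35.6 − 31.6 = 4
SSE = 0 + 36 + 36 + 16 + 0 + 16 = 104
s = √(104/4) = √26 ≈ 5.10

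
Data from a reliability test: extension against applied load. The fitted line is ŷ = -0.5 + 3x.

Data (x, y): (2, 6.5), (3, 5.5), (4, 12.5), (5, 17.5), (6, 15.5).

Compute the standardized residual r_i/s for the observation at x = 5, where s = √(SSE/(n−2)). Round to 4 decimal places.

x=2: ŷ = -0.5 + 3·2 = 5.5; r = 6.5 − 5.5 = 1
x=3: ŷ = -0.5 + 3·3 = 8.5; r = 5.5 − 8.5 = -3
x=4: ŷ = -0.5 + 3·4 = 11.5; r = 12.5 − 11.5 = 1
x=5: ŷ = -0.5 + 3·5 = 14.5; r = 17.5 − 14.5 = 3
x=6: ŷ = -0.5 + 3·6 = 17.5; r = 15.5 − 17.5 = -2
SSE = 1 + 9 + 1 + 9 + 4 = 24
s = √(24/3) = 2.82843
r/s = 3 / 2.82843 = 1.0607

1.0607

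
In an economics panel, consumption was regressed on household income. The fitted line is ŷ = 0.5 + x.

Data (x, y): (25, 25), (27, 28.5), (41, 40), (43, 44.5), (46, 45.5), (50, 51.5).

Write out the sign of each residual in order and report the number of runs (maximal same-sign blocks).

x=25: ŷ = 0.5 + 25 = 25.5; r = 25 − 25.5 = -0.5
x=27: ŷ = 0.5 + 27 = 27.5; r = 28.5 − 27.5 = 1
x=41: ŷ = 0.5 + 41 = 41.5; r = 40 − 41.5 = -1.5
x=43: ŷ = 0.5 + 43 = 43.5; r = 44.5 − 43.5 = 1
x=46: ŷ = 0.5 + 46 = 46.5; r = 45.5 − 46.5 = -1
x=50: ŷ = 0.5 + 50 = 50.5; r = 51.5 − 50.5 = 1
Signs: − + − + − +
Runs: −×1, +×1, −×1, +×1, −×1, +×1 → 6

6 runs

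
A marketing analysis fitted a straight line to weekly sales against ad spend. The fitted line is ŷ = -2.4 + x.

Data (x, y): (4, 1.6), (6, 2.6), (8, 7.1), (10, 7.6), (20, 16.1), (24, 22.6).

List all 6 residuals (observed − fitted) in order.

x=4: ŷ = -2.4 + 4 = 1.6; r = 1.6 − 1.6 = 0
x=6: ŷ = -2.4 + 6 = 3.6; r = 2.6 − 3.6 = -1
x=8: ŷ = -2.4 + 8 = 5.6; r = 7.1 − 5.6 = 1.5
x=10: ŷ = -2.4 + 10 = 7.6; r = 7.6 − 7.6 = 0
x=20: ŷ = -2.4 + 20 = 17.6; r = 16.1 − 17.6 = -1.5
x=24: ŷ = -2.4 + 24 = 21.6; r = 22.6 − 21.6 = 1

0, -1, 1.5, 0, -1.5, 1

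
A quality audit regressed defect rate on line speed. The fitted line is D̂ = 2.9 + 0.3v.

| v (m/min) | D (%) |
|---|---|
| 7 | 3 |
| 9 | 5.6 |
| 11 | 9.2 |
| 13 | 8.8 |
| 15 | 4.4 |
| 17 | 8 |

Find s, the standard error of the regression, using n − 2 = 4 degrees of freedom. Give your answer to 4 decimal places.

v=7: D̂ = 2.9 + 0.3·7 = 5; r = 3 − 5 = -2
v=9: D̂ = 2.9 + 0.3·9 = 5.6; r = 5.6 − 5.6 = 0
v=11: D̂ = 2.9 + 0.3·11 = 6.2; r = 9.2 − 6.2 = 3
v=13: D̂ = 2.9 + 0.3·13 = 6.8; r = 8.8 − 6.8 = 2
v=15: D̂ = 2.9 + 0.3·15 = 7.4; r = 4.4 − 7.4 = -3
v=17: D̂ = 2.9 + 0.3·17 = 8; r = 8 − 8 = 0
SSE = 4 + 0 + 9 + 4 + 9 + 0 = 26
s = √(26/4) = √6.5 ≈ 2.5495

s = 2.5495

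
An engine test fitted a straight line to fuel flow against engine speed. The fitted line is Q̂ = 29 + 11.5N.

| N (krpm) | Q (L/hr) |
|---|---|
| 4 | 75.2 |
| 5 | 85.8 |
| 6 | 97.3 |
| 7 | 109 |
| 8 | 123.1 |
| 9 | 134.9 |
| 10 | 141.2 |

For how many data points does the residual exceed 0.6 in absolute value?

5

N=4: Q̂ = 29 + 11.5·4 = 75; r = 75.2 − 75 = 0.2
N=5: Q̂ = 29 + 11.5·5 = 86.5; r = 85.8 − 86.5 = -0.7
N=6: Q̂ = 29 + 11.5·6 = 98; r = 97.3 − 98 = -0.7
N=7: Q̂ = 29 + 11.5·7 = 109.5; r = 109 − 109.5 = -0.5
N=8: Q̂ = 29 + 11.5·8 = 121; r = 123.1 − 121 = 2.1
N=9: Q̂ = 29 + 11.5·9 = 132.5; r = 134.9 − 132.5 = 2.4
N=10: Q̂ = 29 + 11.5·10 = 144; r = 141.2 − 144 = -2.8
|r| > 0.6: N=5 (|r|=0.7), N=6 (|r|=0.7), N=8 (|r|=2.1), N=9 (|r|=2.4), N=10 (|r|=2.8) → 5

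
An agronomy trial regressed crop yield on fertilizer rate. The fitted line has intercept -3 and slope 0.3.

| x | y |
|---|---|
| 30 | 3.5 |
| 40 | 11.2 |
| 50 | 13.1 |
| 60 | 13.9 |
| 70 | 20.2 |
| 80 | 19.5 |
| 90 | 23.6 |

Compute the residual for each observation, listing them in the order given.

-2.5, 2.2, 1.1, -1.1, 2.2, -1.5, -0.4

x=30: ŷ = -3 + 0.3·30 = 6; e = 3.5 − 6 = -2.5
x=40: ŷ = -3 + 0.3·40 = 9; e = 11.2 − 9 = 2.2
x=50: ŷ = -3 + 0.3·50 = 12; e = 13.1 − 12 = 1.1
x=60: ŷ = -3 + 0.3·60 = 15; e = 13.9 − 15 = -1.1
x=70: ŷ = -3 + 0.3·70 = 18; e = 20.2 − 18 = 2.2
x=80: ŷ = -3 + 0.3·80 = 21; e = 19.5 − 21 = -1.5
x=90: ŷ = -3 + 0.3·90 = 24; e = 23.6 − 24 = -0.4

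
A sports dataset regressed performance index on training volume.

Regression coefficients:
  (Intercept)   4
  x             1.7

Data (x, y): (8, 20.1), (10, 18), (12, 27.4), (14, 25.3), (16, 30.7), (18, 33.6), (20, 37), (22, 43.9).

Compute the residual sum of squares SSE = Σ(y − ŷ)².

SSE = 39

x=8: ŷ = 4 + 1.7·8 = 17.6; e = 20.1 − 17.6 = 2.5
x=10: ŷ = 4 + 1.7·10 = 21; e = 18 − 21 = -3
x=12: ŷ = 4 + 1.7·12 = 24.4; e = 27.4 − 24.4 = 3
x=14: ŷ = 4 + 1.7·14 = 27.8; e = 25.3 − 27.8 = -2.5
x=16: ŷ = 4 + 1.7·16 = 31.2; e = 30.7 − 31.2 = -0.5
x=18: ŷ = 4 + 1.7·18 = 34.6; e = 33.6 − 34.6 = -1
x=20: ŷ = 4 + 1.7·20 = 38; e = 37 − 38 = -1
x=22: ŷ = 4 + 1.7·22 = 41.4; e = 43.9 − 41.4 = 2.5
SSE = 6.25 + 9 + 9 + 6.25 + 0.25 + 1 + 1 + 6.25 = 39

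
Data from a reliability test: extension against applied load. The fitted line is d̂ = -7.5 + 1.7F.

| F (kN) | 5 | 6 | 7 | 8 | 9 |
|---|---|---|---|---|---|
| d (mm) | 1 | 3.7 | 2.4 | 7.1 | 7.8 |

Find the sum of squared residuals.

SSE = 6

F=5: d̂ = -7.5 + 1.7·5 = 1; e = 1 − 1 = 0
F=6: d̂ = -7.5 + 1.7·6 = 2.7; e = 3.7 − 2.7 = 1
F=7: d̂ = -7.5 + 1.7·7 = 4.4; e = 2.4 − 4.4 = -2
F=8: d̂ = -7.5 + 1.7·8 = 6.1; e = 7.1 − 6.1 = 1
F=9: d̂ = -7.5 + 1.7·9 = 7.8; e = 7.8 − 7.8 = 0
SSE = 0 + 1 + 4 + 1 + 0 = 6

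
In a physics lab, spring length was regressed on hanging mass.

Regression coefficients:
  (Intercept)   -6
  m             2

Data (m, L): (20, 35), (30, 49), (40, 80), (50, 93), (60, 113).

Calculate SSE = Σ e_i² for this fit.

m=20: ŷ = -6 + 2·20 = 34; e = 35 − 34 = 1
m=30: ŷ = -6 + 2·30 = 54; e = 49 − 54 = -5
m=40: ŷ = -6 + 2·40 = 74; e = 80 − 74 = 6
m=50: ŷ = -6 + 2·50 = 94; e = 93 − 94 = -1
m=60: ŷ = -6 + 2·60 = 114; e = 113 − 114 = -1
SSE = 1 + 25 + 36 + 1 + 1 = 64

SSE = 64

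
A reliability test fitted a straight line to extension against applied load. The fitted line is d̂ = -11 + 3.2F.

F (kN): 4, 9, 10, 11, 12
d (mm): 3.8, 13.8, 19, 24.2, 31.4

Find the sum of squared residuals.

F=4: d̂ = -11 + 3.2·4 = 1.8; e = 3.8 − 1.8 = 2
F=9: d̂ = -11 + 3.2·9 = 17.8; e = 13.8 − 17.8 = -4
F=10: d̂ = -11 + 3.2·10 = 21; e = 19 − 21 = -2
F=11: d̂ = -11 + 3.2·11 = 24.2; e = 24.2 − 24.2 = 0
F=12: d̂ = -11 + 3.2·12 = 27.4; e = 31.4 − 27.4 = 4
SSE = 4 + 16 + 4 + 0 + 16 = 40

SSE = 40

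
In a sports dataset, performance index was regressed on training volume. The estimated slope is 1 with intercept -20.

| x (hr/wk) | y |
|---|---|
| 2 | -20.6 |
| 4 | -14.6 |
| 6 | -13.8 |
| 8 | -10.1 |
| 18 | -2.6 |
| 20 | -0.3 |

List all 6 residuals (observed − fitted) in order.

x=2: ŷ = -20 + 2 = -18; e = -20.6 − (-18) = -2.6
x=4: ŷ = -20 + 4 = -16; e = -14.6 − (-16) = 1.4
x=6: ŷ = -20 + 6 = -14; e = -13.8 − (-14) = 0.2
x=8: ŷ = -20 + 8 = -12; e = -10.1 − (-12) = 1.9
x=18: ŷ = -20 + 18 = -2; e = -2.6 − (-2) = -0.6
x=20: ŷ = -20 + 20 = 0; e = -0.3 − 0 = -0.3

-2.6, 1.4, 0.2, 1.9, -0.6, -0.3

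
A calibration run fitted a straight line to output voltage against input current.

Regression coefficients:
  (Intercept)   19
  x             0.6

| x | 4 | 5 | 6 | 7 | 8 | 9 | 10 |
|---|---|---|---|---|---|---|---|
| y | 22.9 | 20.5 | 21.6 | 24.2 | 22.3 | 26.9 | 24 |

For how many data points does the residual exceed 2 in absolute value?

1

x=4: ŷ = 19 + 0.6·4 = 21.4; r = 22.9 − 21.4 = 1.5
x=5: ŷ = 19 + 0.6·5 = 22; r = 20.5 − 22 = -1.5
x=6: ŷ = 19 + 0.6·6 = 22.6; r = 21.6 − 22.6 = -1
x=7: ŷ = 19 + 0.6·7 = 23.2; r = 24.2 − 23.2 = 1
x=8: ŷ = 19 + 0.6·8 = 23.8; r = 22.3 − 23.8 = -1.5
x=9: ŷ = 19 + 0.6·9 = 24.4; r = 26.9 − 24.4 = 2.5
x=10: ŷ = 19 + 0.6·10 = 25; r = 24 − 25 = -1
|r| > 2: x=9 (|r|=2.5) → 1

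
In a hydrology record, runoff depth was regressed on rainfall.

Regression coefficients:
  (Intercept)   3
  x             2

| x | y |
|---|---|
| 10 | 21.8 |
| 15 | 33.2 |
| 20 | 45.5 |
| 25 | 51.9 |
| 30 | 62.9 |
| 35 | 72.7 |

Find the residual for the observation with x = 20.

e = 2.5

ŷ = 3 + 2·20 = 43
e = 45.5 − 43 = 2.5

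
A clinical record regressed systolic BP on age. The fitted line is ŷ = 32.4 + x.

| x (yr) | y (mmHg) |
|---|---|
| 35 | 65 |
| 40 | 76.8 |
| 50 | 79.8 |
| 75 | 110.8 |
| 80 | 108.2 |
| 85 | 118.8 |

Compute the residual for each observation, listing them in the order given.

-2.4, 4.4, -2.6, 3.4, -4.2, 1.4

x=35: ŷ = 32.4 + 35 = 67.4; r = 65 − 67.4 = -2.4
x=40: ŷ = 32.4 + 40 = 72.4; r = 76.8 − 72.4 = 4.4
x=50: ŷ = 32.4 + 50 = 82.4; r = 79.8 − 82.4 = -2.6
x=75: ŷ = 32.4 + 75 = 107.4; r = 110.8 − 107.4 = 3.4
x=80: ŷ = 32.4 + 80 = 112.4; r = 108.2 − 112.4 = -4.2
x=85: ŷ = 32.4 + 85 = 117.4; r = 118.8 − 117.4 = 1.4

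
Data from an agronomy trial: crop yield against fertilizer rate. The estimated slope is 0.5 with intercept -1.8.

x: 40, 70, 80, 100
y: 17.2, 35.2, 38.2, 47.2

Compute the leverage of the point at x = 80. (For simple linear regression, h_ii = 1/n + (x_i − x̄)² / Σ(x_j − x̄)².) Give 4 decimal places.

h = 0.2800

x̄ = (40 + 70 + 80 + 100)/4 = 72.5
Σ(x − x̄)² = 1056.25 + 6.25 + 56.25 + 756.25 = 1875
h = 1/4 + (7.5)²/1875 = 0.25 + 0.03 = 0.2800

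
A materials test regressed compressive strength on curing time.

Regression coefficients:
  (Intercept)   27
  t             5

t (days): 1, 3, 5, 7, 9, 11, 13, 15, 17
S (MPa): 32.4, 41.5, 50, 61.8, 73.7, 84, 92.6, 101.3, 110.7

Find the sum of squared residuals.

t=1: ŷ = 27 + 5·1 = 32; e = 32.4 − 32 = 0.4
t=3: ŷ = 27 + 5·3 = 42; e = 41.5 − 42 = -0.5
t=5: ŷ = 27 + 5·5 = 52; e = 50 − 52 = -2
t=7: ŷ = 27 + 5·7 = 62; e = 61.8 − 62 = -0.2
t=9: ŷ = 27 + 5·9 = 72; e = 73.7 − 72 = 1.7
t=11: ŷ = 27 + 5·11 = 82; e = 84 − 82 = 2
t=13: ŷ = 27 + 5·13 = 92; e = 92.6 − 92 = 0.6
t=15: ŷ = 27 + 5·15 = 102; e = 101.3 − 102 = -0.7
t=17: ŷ = 27 + 5·17 = 112; e = 110.7 − 112 = -1.3
SSE = 0.16 + 0.25 + 4 + 0.04 + 2.89 + 4 + 0.36 + 0.49 + 1.69 = 13.88

SSE = 13.88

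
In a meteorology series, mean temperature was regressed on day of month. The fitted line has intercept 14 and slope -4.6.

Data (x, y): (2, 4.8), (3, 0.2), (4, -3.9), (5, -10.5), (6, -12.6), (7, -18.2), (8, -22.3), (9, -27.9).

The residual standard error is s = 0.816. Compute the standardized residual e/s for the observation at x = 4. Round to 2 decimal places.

0.61

ŷ = 14 − 4.6·4 = -4.4
e = -3.9 − (-4.4) = 0.5
e/s = 0.5 / 0.816 = 0.61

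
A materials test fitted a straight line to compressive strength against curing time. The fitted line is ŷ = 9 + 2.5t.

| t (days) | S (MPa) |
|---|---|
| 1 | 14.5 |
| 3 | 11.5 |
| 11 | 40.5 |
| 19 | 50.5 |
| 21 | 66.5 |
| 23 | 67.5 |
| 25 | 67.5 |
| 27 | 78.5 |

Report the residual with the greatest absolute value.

t=1: ŷ = 9 + 2.5·1 = 11.5; e = 14.5 − 11.5 = 3
t=3: ŷ = 9 + 2.5·3 = 16.5; e = 11.5 − 16.5 = -5
t=11: ŷ = 9 + 2.5·11 = 36.5; e = 40.5 − 36.5 = 4
t=19: ŷ = 9 + 2.5·19 = 56.5; e = 50.5 − 56.5 = -6
t=21: ŷ = 9 + 2.5·21 = 61.5; e = 66.5 − 61.5 = 5
t=23: ŷ = 9 + 2.5·23 = 66.5; e = 67.5 − 66.5 = 1
t=25: ŷ = 9 + 2.5·25 = 71.5; e = 67.5 − 71.5 = -4
t=27: ŷ = 9 + 2.5·27 = 76.5; e = 78.5 − 76.5 = 2
Largest |e| is 6 at t = 19, residual -6.

e = -6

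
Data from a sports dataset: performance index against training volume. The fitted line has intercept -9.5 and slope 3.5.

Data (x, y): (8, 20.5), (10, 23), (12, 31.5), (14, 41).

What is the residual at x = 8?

e = 2

ŷ = -9.5 + 3.5·8 = 18.5
e = 20.5 − 18.5 = 2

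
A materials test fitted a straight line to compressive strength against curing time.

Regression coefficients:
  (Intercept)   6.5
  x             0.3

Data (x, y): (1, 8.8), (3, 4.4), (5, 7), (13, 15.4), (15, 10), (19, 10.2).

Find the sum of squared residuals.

x=1: ŷ = 6.5 + 0.3·1 = 6.8; r = 8.8 − 6.8 = 2
x=3: ŷ = 6.5 + 0.3·3 = 7.4; r = 4.4 − 7.4 = -3
x=5: ŷ = 6.5 + 0.3·5 = 8; r = 7 − 8 = -1
x=13: ŷ = 6.5 + 0.3·13 = 10.4; r = 15.4 − 10.4 = 5
x=15: ŷ = 6.5 + 0.3·15 = 11; r = 10 − 11 = -1
x=19: ŷ = 6.5 + 0.3·19 = 12.2; r = 10.2 − 12.2 = -2
SSE = 4 + 9 + 1 + 25 + 1 + 4 = 44

SSE = 44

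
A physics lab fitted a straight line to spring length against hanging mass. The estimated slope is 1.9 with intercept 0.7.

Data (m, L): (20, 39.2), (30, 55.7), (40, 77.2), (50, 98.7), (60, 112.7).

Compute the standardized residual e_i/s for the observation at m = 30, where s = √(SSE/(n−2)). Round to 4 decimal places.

-0.8281

m=20: ŷ = 0.7 + 1.9·20 = 38.7; e = 39.2 − 38.7 = 0.5
m=30: ŷ = 0.7 + 1.9·30 = 57.7; e = 55.7 − 57.7 = -2
m=40: ŷ = 0.7 + 1.9·40 = 76.7; e = 77.2 − 76.7 = 0.5
m=50: ŷ = 0.7 + 1.9·50 = 95.7; e = 98.7 − 95.7 = 3
m=60: ŷ = 0.7 + 1.9·60 = 114.7; e = 112.7 − 114.7 = -2
SSE = 0.25 + 4 + 0.25 + 9 + 4 = 17.5
s = √(17.5/3) = 2.41523
e/s = -2 / 2.41523 = -0.8281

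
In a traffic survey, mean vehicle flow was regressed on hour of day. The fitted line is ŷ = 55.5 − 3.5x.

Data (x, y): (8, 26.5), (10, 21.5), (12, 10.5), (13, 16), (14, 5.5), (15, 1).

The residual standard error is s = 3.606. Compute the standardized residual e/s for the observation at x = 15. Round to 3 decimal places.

-0.555

ŷ = 55.5 − 3.5·15 = 3
e = 1 − 3 = -2
e/s = -2 / 3.606 = -0.555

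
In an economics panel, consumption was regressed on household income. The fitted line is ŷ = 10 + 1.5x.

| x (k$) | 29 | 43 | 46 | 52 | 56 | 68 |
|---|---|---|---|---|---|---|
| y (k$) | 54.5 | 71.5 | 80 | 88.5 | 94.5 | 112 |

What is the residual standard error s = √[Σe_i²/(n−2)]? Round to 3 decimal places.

x=29: ŷ = 10 + 1.5·29 = 53.5; e = 54.5 − 53.5 = 1
x=43: ŷ = 10 + 1.5·43 = 74.5; e = 71.5 − 74.5 = -3
x=46: ŷ = 10 + 1.5·46 = 79; e = 80 − 79 = 1
x=52: ŷ = 10 + 1.5·52 = 88; e = 88.5 − 88 = 0.5
x=56: ŷ = 10 + 1.5·56 = 94; e = 94.5 − 94 = 0.5
x=68: ŷ = 10 + 1.5·68 = 112; e = 112 − 112 = 0
SSE = 1 + 9 + 1 + 0.25 + 0.25 + 0 = 11.5
s = √(11.5/4) = √2.875 ≈ 1.696

s = 1.696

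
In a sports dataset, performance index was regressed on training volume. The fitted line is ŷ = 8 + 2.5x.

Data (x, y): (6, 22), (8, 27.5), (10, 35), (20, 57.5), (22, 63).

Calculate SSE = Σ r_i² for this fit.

SSE = 5.5

x=6: ŷ = 8 + 2.5·6 = 23; r = 22 − 23 = -1
x=8: ŷ = 8 + 2.5·8 = 28; r = 27.5 − 28 = -0.5
x=10: ŷ = 8 + 2.5·10 = 33; r = 35 − 33 = 2
x=20: ŷ = 8 + 2.5·20 = 58; r = 57.5 − 58 = -0.5
x=22: ŷ = 8 + 2.5·22 = 63; r = 63 − 63 = 0
SSE = 1 + 0.25 + 4 + 0.25 + 0 = 5.5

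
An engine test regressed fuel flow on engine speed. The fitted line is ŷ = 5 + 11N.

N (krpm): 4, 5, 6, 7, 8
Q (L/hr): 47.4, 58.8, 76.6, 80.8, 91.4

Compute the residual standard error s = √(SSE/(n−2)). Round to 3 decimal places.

N=4: ŷ = 5 + 11·4 = 49; e = 47.4 − 49 = -1.6
N=5: ŷ = 5 + 11·5 = 60; e = 58.8 − 60 = -1.2
N=6: ŷ = 5 + 11·6 = 71; e = 76.6 − 71 = 5.6
N=7: ŷ = 5 + 11·7 = 82; e = 80.8 − 82 = -1.2
N=8: ŷ = 5 + 11·8 = 93; e = 91.4 − 93 = -1.6
SSE = 2.56 + 1.44 + 31.36 + 1.44 + 2.56 = 39.36
s = √(39.36/3) = √13.12 ≈ 3.622

s = 3.622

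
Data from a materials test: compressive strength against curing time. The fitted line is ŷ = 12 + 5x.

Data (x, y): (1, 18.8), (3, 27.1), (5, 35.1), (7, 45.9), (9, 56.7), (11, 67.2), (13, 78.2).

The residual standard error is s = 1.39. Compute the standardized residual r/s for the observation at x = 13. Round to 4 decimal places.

0.8633

ŷ = 12 + 5·13 = 77
r = 78.2 − 77 = 1.2
r/s = 1.2 / 1.39 = 0.8633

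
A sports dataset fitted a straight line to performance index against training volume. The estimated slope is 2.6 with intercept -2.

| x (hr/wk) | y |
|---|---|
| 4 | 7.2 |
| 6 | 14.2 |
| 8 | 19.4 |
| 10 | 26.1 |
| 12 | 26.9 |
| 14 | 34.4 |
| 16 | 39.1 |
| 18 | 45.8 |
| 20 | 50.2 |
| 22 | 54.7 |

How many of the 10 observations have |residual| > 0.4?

x=4: ŷ = -2 + 2.6·4 = 8.4; e = 7.2 − 8.4 = -1.2
x=6: ŷ = -2 + 2.6·6 = 13.6; e = 14.2 − 13.6 = 0.6
x=8: ŷ = -2 + 2.6·8 = 18.8; e = 19.4 − 18.8 = 0.6
x=10: ŷ = -2 + 2.6·10 = 24; e = 26.1 − 24 = 2.1
x=12: ŷ = -2 + 2.6·12 = 29.2; e = 26.9 − 29.2 = -2.3
x=14: ŷ = -2 + 2.6·14 = 34.4; e = 34.4 − 34.4 = 0
x=16: ŷ = -2 + 2.6·16 = 39.6; e = 39.1 − 39.6 = -0.5
x=18: ŷ = -2 + 2.6·18 = 44.8; e = 45.8 − 44.8 = 1
x=20: ŷ = -2 + 2.6·20 = 50; e = 50.2 − 50 = 0.2
x=22: ŷ = -2 + 2.6·22 = 55.2; e = 54.7 − 55.2 = -0.5
|e| > 0.4: x=4 (|e|=1.2), x=6 (|e|=0.6), x=8 (|e|=0.6), x=10 (|e|=2.1), x=12 (|e|=2.3), x=16 (|e|=0.5), x=18 (|e|=1), x=22 (|e|=0.5) → 8

8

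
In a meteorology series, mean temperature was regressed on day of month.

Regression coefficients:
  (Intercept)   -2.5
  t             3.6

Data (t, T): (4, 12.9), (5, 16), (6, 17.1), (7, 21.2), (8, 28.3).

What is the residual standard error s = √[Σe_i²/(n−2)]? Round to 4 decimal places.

s = 1.9579

t=4: T̂ = -2.5 + 3.6·4 = 11.9; e = 12.9 − 11.9 = 1
t=5: T̂ = -2.5 + 3.6·5 = 15.5; e = 16 − 15.5 = 0.5
t=6: T̂ = -2.5 + 3.6·6 = 19.1; e = 17.1 − 19.1 = -2
t=7: T̂ = -2.5 + 3.6·7 = 22.7; e = 21.2 − 22.7 = -1.5
t=8: T̂ = -2.5 + 3.6·8 = 26.3; e = 28.3 − 26.3 = 2
SSE = 1 + 0.25 + 4 + 2.25 + 4 = 11.5
s = √(11.5/3) = √3.83333 ≈ 1.9579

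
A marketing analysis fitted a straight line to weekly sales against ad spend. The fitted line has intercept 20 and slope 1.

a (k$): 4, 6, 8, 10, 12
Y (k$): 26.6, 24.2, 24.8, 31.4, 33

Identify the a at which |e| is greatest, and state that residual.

a=4: Ŷ = 20 + 4 = 24; e = 26.6 − 24 = 2.6
a=6: Ŷ = 20 + 6 = 26; e = 24.2 − 26 = -1.8
a=8: Ŷ = 20 + 8 = 28; e = 24.8 − 28 = -3.2
a=10: Ŷ = 20 + 10 = 30; e = 31.4 − 30 = 1.4
a=12: Ŷ = 20 + 12 = 32; e = 33 − 32 = 1
Largest |e| is 3.2 at a = 8, residual -3.2.

a = 8, e = -3.2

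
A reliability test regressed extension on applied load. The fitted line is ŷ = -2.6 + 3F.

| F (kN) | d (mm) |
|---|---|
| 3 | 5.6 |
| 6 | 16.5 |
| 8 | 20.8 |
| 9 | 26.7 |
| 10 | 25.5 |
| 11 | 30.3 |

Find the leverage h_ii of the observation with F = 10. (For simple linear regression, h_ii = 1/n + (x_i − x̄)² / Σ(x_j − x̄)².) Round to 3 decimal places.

F̄ = (3 + 6 + 8 + 9 + 10 + 11)/6 = 7.83333
Σ(F − F̄)² = 23.3611 + 3.36111 + 0.0277778 + 1.36111 + 4.69444 + 10.0278 = 42.8333
h = 1/6 + (2.16667)²/42.8333 = 0.166667 + 0.109598 = 0.276

h = 0.276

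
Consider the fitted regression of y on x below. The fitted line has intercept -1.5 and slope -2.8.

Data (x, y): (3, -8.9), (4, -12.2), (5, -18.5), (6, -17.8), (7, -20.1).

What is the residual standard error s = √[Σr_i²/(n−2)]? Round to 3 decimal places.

x=3: ŷ = -1.5 − 2.8·3 = -9.9; r = -8.9 − (-9.9) = 1
x=4: ŷ = -1.5 − 2.8·4 = -12.7; r = -12.2 − (-12.7) = 0.5
x=5: ŷ = -1.5 − 2.8·5 = -15.5; r = -18.5 − (-15.5) = -3
x=6: ŷ = -1.5 − 2.8·6 = -18.3; r = -17.8 − (-18.3) = 0.5
x=7: ŷ = -1.5 − 2.8·7 = -21.1; r = -20.1 − (-21.1) = 1
SSE = 1 + 0.25 + 9 + 0.25 + 1 = 11.5
s = √(11.5/3) = √3.83333 ≈ 1.958

s = 1.958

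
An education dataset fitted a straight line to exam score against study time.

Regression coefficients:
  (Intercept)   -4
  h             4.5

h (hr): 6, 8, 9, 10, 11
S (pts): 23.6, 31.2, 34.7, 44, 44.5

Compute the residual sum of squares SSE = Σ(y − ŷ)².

SSE = 14.24

h=6: ŷ = -4 + 4.5·6 = 23; e = 23.6 − 23 = 0.6
h=8: ŷ = -4 + 4.5·8 = 32; e = 31.2 − 32 = -0.8
h=9: ŷ = -4 + 4.5·9 = 36.5; e = 34.7 − 36.5 = -1.8
h=10: ŷ = -4 + 4.5·10 = 41; e = 44 − 41 = 3
h=11: ŷ = -4 + 4.5·11 = 45.5; e = 44.5 − 45.5 = -1
SSE = 0.36 + 0.64 + 3.24 + 9 + 1 = 14.24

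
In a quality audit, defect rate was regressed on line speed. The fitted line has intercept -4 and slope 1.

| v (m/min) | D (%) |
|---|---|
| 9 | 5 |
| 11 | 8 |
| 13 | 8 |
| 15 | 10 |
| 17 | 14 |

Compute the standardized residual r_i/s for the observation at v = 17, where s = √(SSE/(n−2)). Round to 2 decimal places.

v=9: ŷ = -4 + 9 = 5; r = 5 − 5 = 0
v=11: ŷ = -4 + 11 = 7; r = 8 − 7 = 1
v=13: ŷ = -4 + 13 = 9; r = 8 − 9 = -1
v=15: ŷ = -4 + 15 = 11; r = 10 − 11 = -1
v=17: ŷ = -4 + 17 = 13; r = 14 − 13 = 1
SSE = 0 + 1 + 1 + 1 + 1 = 4
s = √(4/3) = 1.1547
r/s = 1 / 1.1547 = 0.87

0.87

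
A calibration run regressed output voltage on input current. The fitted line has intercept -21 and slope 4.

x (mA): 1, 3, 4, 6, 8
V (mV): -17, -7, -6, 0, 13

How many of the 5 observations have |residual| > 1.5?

3

x=1: V̂ = -21 + 4·1 = -17; e = -17 − (-17) = 0
x=3: V̂ = -21 + 4·3 = -9; e = -7 − (-9) = 2
x=4: V̂ = -21 + 4·4 = -5; e = -6 − (-5) = -1
x=6: V̂ = -21 + 4·6 = 3; e = 0 − 3 = -3
x=8: V̂ = -21 + 4·8 = 11; e = 13 − 11 = 2
|e| > 1.5: x=3 (|e|=2), x=6 (|e|=3), x=8 (|e|=2) → 3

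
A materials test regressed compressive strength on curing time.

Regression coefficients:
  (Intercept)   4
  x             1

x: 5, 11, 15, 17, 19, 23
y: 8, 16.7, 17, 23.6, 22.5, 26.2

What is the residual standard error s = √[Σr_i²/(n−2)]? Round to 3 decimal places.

s = 1.971

x=5: ŷ = 4 + 5 = 9; r = 8 − 9 = -1
x=11: ŷ = 4 + 11 = 15; r = 16.7 − 15 = 1.7
x=15: ŷ = 4 + 15 = 19; r = 17 − 19 = -2
x=17: ŷ = 4 + 17 = 21; r = 23.6 − 21 = 2.6
x=19: ŷ = 4 + 19 = 23; r = 22.5 − 23 = -0.5
x=23: ŷ = 4 + 23 = 27; r = 26.2 − 27 = -0.8
SSE = 1 + 2.89 + 4 + 6.76 + 0.25 + 0.64 = 15.54
s = √(15.54/4) = √3.885 ≈ 1.971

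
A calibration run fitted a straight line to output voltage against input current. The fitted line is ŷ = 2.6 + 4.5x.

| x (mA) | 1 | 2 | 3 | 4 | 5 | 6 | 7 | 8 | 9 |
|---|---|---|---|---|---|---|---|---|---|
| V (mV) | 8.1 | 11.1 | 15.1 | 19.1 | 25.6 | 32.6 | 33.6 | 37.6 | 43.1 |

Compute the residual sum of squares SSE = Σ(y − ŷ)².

SSE = 15

x=1: ŷ = 2.6 + 4.5·1 = 7.1; e = 8.1 − 7.1 = 1
x=2: ŷ = 2.6 + 4.5·2 = 11.6; e = 11.1 − 11.6 = -0.5
x=3: ŷ = 2.6 + 4.5·3 = 16.1; e = 15.1 − 16.1 = -1
x=4: ŷ = 2.6 + 4.5·4 = 20.6; e = 19.1 − 20.6 = -1.5
x=5: ŷ = 2.6 + 4.5·5 = 25.1; e = 25.6 − 25.1 = 0.5
x=6: ŷ = 2.6 + 4.5·6 = 29.6; e = 32.6 − 29.6 = 3
x=7: ŷ = 2.6 + 4.5·7 = 34.1; e = 33.6 − 34.1 = -0.5
x=8: ŷ = 2.6 + 4.5·8 = 38.6; e = 37.6 − 38.6 = -1
x=9: ŷ = 2.6 + 4.5·9 = 43.1; e = 43.1 − 43.1 = 0
SSE = 1 + 0.25 + 1 + 2.25 + 0.25 + 9 + 0.25 + 1 + 0 = 15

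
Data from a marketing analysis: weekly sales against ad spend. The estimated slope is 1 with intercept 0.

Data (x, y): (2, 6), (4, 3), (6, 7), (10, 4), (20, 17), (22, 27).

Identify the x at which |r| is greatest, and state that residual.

x = 10, r = -6

x=2: ŷ = 2 = 2; r = 6 − 2 = 4
x=4: ŷ = 4 = 4; r = 3 − 4 = -1
x=6: ŷ = 6 = 6; r = 7 − 6 = 1
x=10: ŷ = 10 = 10; r = 4 − 10 = -6
x=20: ŷ = 20 = 20; r = 17 − 20 = -3
x=22: ŷ = 22 = 22; r = 27 − 22 = 5
Largest |r| is 6 at x = 10, residual -6.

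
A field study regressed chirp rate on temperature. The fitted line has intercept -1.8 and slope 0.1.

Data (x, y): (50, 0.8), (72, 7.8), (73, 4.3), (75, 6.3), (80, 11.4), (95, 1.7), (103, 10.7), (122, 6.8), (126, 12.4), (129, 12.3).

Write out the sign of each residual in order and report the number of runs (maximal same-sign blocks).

x=50: ŷ = -1.8 + 0.1·50 = 3.2; e = 0.8 − 3.2 = -2.4
x=72: ŷ = -1.8 + 0.1·72 = 5.4; e = 7.8 − 5.4 = 2.4
x=73: ŷ = -1.8 + 0.1·73 = 5.5; e = 4.3 − 5.5 = -1.2
x=75: ŷ = -1.8 + 0.1·75 = 5.7; e = 6.3 − 5.7 = 0.6
x=80: ŷ = -1.8 + 0.1·80 = 6.2; e = 11.4 − 6.2 = 5.2
x=95: ŷ = -1.8 + 0.1·95 = 7.7; e = 1.7 − 7.7 = -6
x=103: ŷ = -1.8 + 0.1·103 = 8.5; e = 10.7 − 8.5 = 2.2
x=122: ŷ = -1.8 + 0.1·122 = 10.4; e = 6.8 − 10.4 = -3.6
x=126: ŷ = -1.8 + 0.1·126 = 10.8; e = 12.4 − 10.8 = 1.6
x=129: ŷ = -1.8 + 0.1·129 = 11.1; e = 12.3 − 11.1 = 1.2
Signs: − + − + + − + − + +
Runs: −×1, +×1, −×1, +×2, −×1, +×1, −×1, +×2 → 8

8 runs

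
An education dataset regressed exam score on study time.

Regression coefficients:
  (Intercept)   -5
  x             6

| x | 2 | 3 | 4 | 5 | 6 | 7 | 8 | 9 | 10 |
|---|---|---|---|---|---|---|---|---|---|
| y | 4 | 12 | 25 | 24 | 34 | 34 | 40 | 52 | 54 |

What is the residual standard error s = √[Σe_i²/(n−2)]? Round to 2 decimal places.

s = 3.46

x=2: ŷ = -5 + 6·2 = 7; e = 4 − 7 = -3
x=3: ŷ = -5 + 6·3 = 13; e = 12 − 13 = -1
x=4: ŷ = -5 + 6·4 = 19; e = 25 − 19 = 6
x=5: ŷ = -5 + 6·5 = 25; e = 24 − 25 = -1
x=6: ŷ = -5 + 6·6 = 31; e = 34 − 31 = 3
x=7: ŷ = -5 + 6·7 = 37; e = 34 − 37 = -3
x=8: ŷ = -5 + 6·8 = 43; e = 40 − 43 = -3
x=9: ŷ = -5 + 6·9 = 49; e = 52 − 49 = 3
x=10: ŷ = -5 + 6·10 = 55; e = 54 − 55 = -1
SSE = 9 + 1 + 36 + 1 + 9 + 9 + 9 + 9 + 1 = 84
s = √(84/7) = √12 ≈ 3.46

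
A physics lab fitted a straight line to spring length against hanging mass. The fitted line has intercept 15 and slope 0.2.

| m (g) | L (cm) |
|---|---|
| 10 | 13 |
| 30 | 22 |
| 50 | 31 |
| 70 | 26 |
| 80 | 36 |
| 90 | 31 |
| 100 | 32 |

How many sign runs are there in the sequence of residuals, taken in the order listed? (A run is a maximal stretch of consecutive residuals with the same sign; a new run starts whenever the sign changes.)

5 runs

m=10: ŷ = 15 + 0.2·10 = 17; e = 13 − 17 = -4
m=30: ŷ = 15 + 0.2·30 = 21; e = 22 − 21 = 1
m=50: ŷ = 15 + 0.2·50 = 25; e = 31 − 25 = 6
m=70: ŷ = 15 + 0.2·70 = 29; e = 26 − 29 = -3
m=80: ŷ = 15 + 0.2·80 = 31; e = 36 − 31 = 5
m=90: ŷ = 15 + 0.2·90 = 33; e = 31 − 33 = -2
m=100: ŷ = 15 + 0.2·100 = 35; e = 32 − 35 = -3
Signs: − + + − + − −
Runs: −×1, +×2, −×1, +×1, −×2 → 5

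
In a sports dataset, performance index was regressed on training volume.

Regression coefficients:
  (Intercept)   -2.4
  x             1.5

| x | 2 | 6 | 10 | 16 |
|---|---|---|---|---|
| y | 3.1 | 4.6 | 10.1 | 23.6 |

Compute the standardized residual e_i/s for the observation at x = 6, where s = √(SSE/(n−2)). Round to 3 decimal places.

-0.625

x=2: ŷ = -2.4 + 1.5·2 = 0.6; e = 3.1 − 0.6 = 2.5
x=6: ŷ = -2.4 + 1.5·6 = 6.6; e = 4.6 − 6.6 = -2
x=10: ŷ = -2.4 + 1.5·10 = 12.6; e = 10.1 − 12.6 = -2.5
x=16: ŷ = -2.4 + 1.5·16 = 21.6; e = 23.6 − 21.6 = 2
SSE = 6.25 + 4 + 6.25 + 4 = 20.5
s = √(20.5/2) = 3.20156
e/s = -2 / 3.20156 = -0.625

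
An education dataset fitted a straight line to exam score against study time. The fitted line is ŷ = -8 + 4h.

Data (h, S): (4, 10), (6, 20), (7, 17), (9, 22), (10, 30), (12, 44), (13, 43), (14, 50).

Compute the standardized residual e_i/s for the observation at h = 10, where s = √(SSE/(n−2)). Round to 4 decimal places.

h=4: ŷ = -8 + 4·4 = 8; e = 10 − 8 = 2
h=6: ŷ = -8 + 4·6 = 16; e = 20 − 16 = 4
h=7: ŷ = -8 + 4·7 = 20; e = 17 − 20 = -3
h=9: ŷ = -8 + 4·9 = 28; e = 22 − 28 = -6
h=10: ŷ = -8 + 4·10 = 32; e = 30 − 32 = -2
h=12: ŷ = -8 + 4·12 = 40; e = 44 − 40 = 4
h=13: ŷ = -8 + 4·13 = 44; e = 43 − 44 = -1
h=14: ŷ = -8 + 4·14 = 48; e = 50 − 48 = 2
SSE = 4 + 16 + 9 + 36 + 4 + 16 + 1 + 4 = 90
s = √(90/6) = 3.87298
e/s = -2 / 3.87298 = -0.5164

-0.5164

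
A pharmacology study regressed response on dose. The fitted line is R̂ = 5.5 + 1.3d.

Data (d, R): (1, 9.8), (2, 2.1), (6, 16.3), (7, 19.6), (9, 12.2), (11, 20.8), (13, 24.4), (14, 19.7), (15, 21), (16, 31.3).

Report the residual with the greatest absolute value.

d=1: R̂ = 5.5 + 1.3·1 = 6.8; e = 9.8 − 6.8 = 3
d=2: R̂ = 5.5 + 1.3·2 = 8.1; e = 2.1 − 8.1 = -6
d=6: R̂ = 5.5 + 1.3·6 = 13.3; e = 16.3 − 13.3 = 3
d=7: R̂ = 5.5 + 1.3·7 = 14.6; e = 19.6 − 14.6 = 5
d=9: R̂ = 5.5 + 1.3·9 = 17.2; e = 12.2 − 17.2 = -5
d=11: R̂ = 5.5 + 1.3·11 = 19.8; e = 20.8 − 19.8 = 1
d=13: R̂ = 5.5 + 1.3·13 = 22.4; e = 24.4 − 22.4 = 2
d=14: R̂ = 5.5 + 1.3·14 = 23.7; e = 19.7 − 23.7 = -4
d=15: R̂ = 5.5 + 1.3·15 = 25; e = 21 − 25 = -4
d=16: R̂ = 5.5 + 1.3·16 = 26.3; e = 31.3 − 26.3 = 5
Largest |e| is 6 at d = 2, residual -6.

e = -6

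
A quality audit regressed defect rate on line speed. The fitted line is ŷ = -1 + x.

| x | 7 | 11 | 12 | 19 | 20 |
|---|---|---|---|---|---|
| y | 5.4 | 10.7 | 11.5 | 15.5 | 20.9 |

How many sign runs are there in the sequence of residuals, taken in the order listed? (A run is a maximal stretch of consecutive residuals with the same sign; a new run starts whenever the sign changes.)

x=7: ŷ = -1 + 7 = 6; r = 5.4 − 6 = -0.6
x=11: ŷ = -1 + 11 = 10; r = 10.7 − 10 = 0.7
x=12: ŷ = -1 + 12 = 11; r = 11.5 − 11 = 0.5
x=19: ŷ = -1 + 19 = 18; r = 15.5 − 18 = -2.5
x=20: ŷ = -1 + 20 = 19; r = 20.9 − 19 = 1.9
Signs: − + + − +
Runs: −×1, +×2, −×1, +×1 → 4

4 runs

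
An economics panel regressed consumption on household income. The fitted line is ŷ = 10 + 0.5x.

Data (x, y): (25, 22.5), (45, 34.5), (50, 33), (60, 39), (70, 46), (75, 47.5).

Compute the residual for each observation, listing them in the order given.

x=25: ŷ = 10 + 0.5·25 = 22.5; r = 22.5 − 22.5 = 0
x=45: ŷ = 10 + 0.5·45 = 32.5; r = 34.5 − 32.5 = 2
x=50: ŷ = 10 + 0.5·50 = 35; r = 33 − 35 = -2
x=60: ŷ = 10 + 0.5·60 = 40; r = 39 − 40 = -1
x=70: ŷ = 10 + 0.5·70 = 45; r = 46 − 45 = 1
x=75: ŷ = 10 + 0.5·75 = 47.5; r = 47.5 − 47.5 = 0

0, 2, -2, -1, 1, 0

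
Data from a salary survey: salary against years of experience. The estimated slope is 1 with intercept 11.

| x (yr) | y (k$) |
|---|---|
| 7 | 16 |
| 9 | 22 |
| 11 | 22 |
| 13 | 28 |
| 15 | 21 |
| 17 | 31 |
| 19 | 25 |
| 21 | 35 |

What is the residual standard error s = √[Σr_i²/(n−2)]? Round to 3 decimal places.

x=7: ŷ = 11 + 7 = 18; r = 16 − 18 = -2
x=9: ŷ = 11 + 9 = 20; r = 22 − 20 = 2
x=11: ŷ = 11 + 11 = 22; r = 22 − 22 = 0
x=13: ŷ = 11 + 13 = 24; r = 28 − 24 = 4
x=15: ŷ = 11 + 15 = 26; r = 21 − 26 = -5
x=17: ŷ = 11 + 17 = 28; r = 31 − 28 = 3
x=19: ŷ = 11 + 19 = 30; r = 25 − 30 = -5
x=21: ŷ = 11 + 21 = 32; r = 35 − 32 = 3
SSE = 4 + 4 + 0 + 16 + 25 + 9 + 25 + 9 = 92
s = √(92/6) = √15.3333 ≈ 3.916

s = 3.916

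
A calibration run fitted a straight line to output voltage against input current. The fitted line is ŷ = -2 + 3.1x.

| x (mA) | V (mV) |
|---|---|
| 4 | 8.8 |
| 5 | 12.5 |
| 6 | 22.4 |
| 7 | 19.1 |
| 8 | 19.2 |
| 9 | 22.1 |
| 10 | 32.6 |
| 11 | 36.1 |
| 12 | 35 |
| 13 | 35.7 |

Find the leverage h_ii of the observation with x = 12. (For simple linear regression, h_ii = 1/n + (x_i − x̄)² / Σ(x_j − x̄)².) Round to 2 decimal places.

x̄ = (4 + 5 + 6 + 7 + 8 + 9 + 10 + 11 + 12 + 13)/10 = 8.5
Σ(x − x̄)² = 20.25 + 12.25 + 6.25 + 2.25 + 0.25 + 0.25 + 2.25 + 6.25 + 12.25 + 20.25 = 82.5
h = 1/10 + (3.5)²/82.5 = 0.1 + 0.148485 = 0.25

h = 0.25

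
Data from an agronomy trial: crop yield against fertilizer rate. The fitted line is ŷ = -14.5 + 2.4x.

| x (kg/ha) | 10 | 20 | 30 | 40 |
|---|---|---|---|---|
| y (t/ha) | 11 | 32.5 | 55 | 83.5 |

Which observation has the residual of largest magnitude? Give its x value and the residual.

x = 30, e = -2.5

x=10: ŷ = -14.5 + 2.4·10 = 9.5; e = 11 − 9.5 = 1.5
x=20: ŷ = -14.5 + 2.4·20 = 33.5; e = 32.5 − 33.5 = -1
x=30: ŷ = -14.5 + 2.4·30 = 57.5; e = 55 − 57.5 = -2.5
x=40: ŷ = -14.5 + 2.4·40 = 81.5; e = 83.5 − 81.5 = 2
Largest |e| is 2.5 at x = 30, residual -2.5.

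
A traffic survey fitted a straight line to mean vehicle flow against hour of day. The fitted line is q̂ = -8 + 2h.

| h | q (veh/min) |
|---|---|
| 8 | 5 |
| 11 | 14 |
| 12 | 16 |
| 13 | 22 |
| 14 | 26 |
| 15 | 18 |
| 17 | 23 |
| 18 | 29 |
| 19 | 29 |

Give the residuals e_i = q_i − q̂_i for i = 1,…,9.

-3, 0, 0, 4, 6, -4, -3, 1, -1

h=8: q̂ = -8 + 2·8 = 8; e = 5 − 8 = -3
h=11: q̂ = -8 + 2·11 = 14; e = 14 − 14 = 0
h=12: q̂ = -8 + 2·12 = 16; e = 16 − 16 = 0
h=13: q̂ = -8 + 2·13 = 18; e = 22 − 18 = 4
h=14: q̂ = -8 + 2·14 = 20; e = 26 − 20 = 6
h=15: q̂ = -8 + 2·15 = 22; e = 18 − 22 = -4
h=17: q̂ = -8 + 2·17 = 26; e = 23 − 26 = -3
h=18: q̂ = -8 + 2·18 = 28; e = 29 − 28 = 1
h=19: q̂ = -8 + 2·19 = 30; e = 29 − 30 = -1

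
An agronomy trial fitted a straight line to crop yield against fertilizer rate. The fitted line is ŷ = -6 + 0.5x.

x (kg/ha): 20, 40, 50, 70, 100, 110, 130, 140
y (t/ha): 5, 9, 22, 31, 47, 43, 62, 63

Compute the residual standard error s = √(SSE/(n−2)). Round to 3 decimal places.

x=20: ŷ = -6 + 0.5·20 = 4; e = 5 − 4 = 1
x=40: ŷ = -6 + 0.5·40 = 14; e = 9 − 14 = -5
x=50: ŷ = -6 + 0.5·50 = 19; e = 22 − 19 = 3
x=70: ŷ = -6 + 0.5·70 = 29; e = 31 − 29 = 2
x=100: ŷ = -6 + 0.5·100 = 44; e = 47 − 44 = 3
x=110: ŷ = -6 + 0.5·110 = 49; e = 43 − 49 = -6
x=130: ŷ = -6 + 0.5·130 = 59; e = 62 − 59 = 3
x=140: ŷ = -6 + 0.5·140 = 64; e = 63 − 64 = -1
SSE = 1 + 25 + 9 + 4 + 9 + 36 + 9 + 1 = 94
s = √(94/6) = √15.6667 ≈ 3.958

s = 3.958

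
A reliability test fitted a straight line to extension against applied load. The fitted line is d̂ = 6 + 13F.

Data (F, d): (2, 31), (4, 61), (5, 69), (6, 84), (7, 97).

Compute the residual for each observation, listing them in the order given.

-1, 3, -2, 0, 0

F=2: d̂ = 6 + 13·2 = 32; r = 31 − 32 = -1
F=4: d̂ = 6 + 13·4 = 58; r = 61 − 58 = 3
F=5: d̂ = 6 + 13·5 = 71; r = 69 − 71 = -2
F=6: d̂ = 6 + 13·6 = 84; r = 84 − 84 = 0
F=7: d̂ = 6 + 13·7 = 97; r = 97 − 97 = 0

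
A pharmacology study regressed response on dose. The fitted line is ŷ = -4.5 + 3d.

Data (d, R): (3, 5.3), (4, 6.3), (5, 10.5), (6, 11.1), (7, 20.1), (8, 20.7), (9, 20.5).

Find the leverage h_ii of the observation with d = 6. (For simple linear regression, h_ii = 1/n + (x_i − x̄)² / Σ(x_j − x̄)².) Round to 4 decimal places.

d̄ = (3 + 4 + 5 + 6 + 7 + 8 + 9)/7 = 6
Σ(d − d̄)² = 9 + 4 + 1 + 0 + 1 + 4 + 9 = 28
h = 1/7 + (0)²/28 = 0.142857 + 0 = 0.1429

h = 0.1429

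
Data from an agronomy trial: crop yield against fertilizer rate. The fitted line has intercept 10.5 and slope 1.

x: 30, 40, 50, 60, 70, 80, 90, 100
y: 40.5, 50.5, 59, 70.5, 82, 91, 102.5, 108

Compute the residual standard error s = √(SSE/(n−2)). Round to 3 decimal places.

s = 1.581

x=30: ŷ = 10.5 + 30 = 40.5; e = 40.5 − 40.5 = 0
x=40: ŷ = 10.5 + 40 = 50.5; e = 50.5 − 50.5 = 0
x=50: ŷ = 10.5 + 50 = 60.5; e = 59 − 60.5 = -1.5
x=60: ŷ = 10.5 + 60 = 70.5; e = 70.5 − 70.5 = 0
x=70: ŷ = 10.5 + 70 = 80.5; e = 82 − 80.5 = 1.5
x=80: ŷ = 10.5 + 80 = 90.5; e = 91 − 90.5 = 0.5
x=90: ŷ = 10.5 + 90 = 100.5; e = 102.5 − 100.5 = 2
x=100: ŷ = 10.5 + 100 = 110.5; e = 108 − 110.5 = -2.5
SSE = 0 + 0 + 2.25 + 0 + 2.25 + 0.25 + 4 + 6.25 = 15
s = √(15/6) = √2.5 ≈ 1.581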